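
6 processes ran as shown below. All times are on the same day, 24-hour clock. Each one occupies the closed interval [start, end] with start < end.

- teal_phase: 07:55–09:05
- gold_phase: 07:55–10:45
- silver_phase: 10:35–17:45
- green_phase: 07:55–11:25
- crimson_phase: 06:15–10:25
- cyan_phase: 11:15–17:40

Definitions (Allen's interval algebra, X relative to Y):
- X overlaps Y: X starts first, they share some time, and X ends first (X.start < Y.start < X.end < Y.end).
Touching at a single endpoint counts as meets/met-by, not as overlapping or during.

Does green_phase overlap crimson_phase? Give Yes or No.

No

green_phase = [07:55, 11:25], crimson_phase = [06:15, 10:25].
Actual relation of green_phase to crimson_phase: overlapped-by.
Asked whether 'overlaps' holds → No.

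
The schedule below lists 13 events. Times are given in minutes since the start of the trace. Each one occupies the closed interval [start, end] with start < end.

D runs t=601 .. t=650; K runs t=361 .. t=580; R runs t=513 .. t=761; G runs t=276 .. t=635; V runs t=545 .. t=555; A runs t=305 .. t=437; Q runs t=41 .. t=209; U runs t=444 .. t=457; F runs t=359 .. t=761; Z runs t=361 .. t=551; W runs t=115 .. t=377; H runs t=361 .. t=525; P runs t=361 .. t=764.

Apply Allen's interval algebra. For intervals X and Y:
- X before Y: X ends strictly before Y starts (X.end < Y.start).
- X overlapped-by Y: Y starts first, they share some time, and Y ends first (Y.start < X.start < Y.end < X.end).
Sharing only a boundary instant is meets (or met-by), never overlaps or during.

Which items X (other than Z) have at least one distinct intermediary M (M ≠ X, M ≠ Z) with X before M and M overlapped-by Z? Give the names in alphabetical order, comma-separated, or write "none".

A, H, Q, U, W

Target Z = [t=361, t=551].
Intermediaries M with M overlapped-by Z: R, V.
Via R — items with X before R: A, Q, U, W.
Via V — items with X before V: A, H, Q, U, W.
Union: A, H, Q, U, W.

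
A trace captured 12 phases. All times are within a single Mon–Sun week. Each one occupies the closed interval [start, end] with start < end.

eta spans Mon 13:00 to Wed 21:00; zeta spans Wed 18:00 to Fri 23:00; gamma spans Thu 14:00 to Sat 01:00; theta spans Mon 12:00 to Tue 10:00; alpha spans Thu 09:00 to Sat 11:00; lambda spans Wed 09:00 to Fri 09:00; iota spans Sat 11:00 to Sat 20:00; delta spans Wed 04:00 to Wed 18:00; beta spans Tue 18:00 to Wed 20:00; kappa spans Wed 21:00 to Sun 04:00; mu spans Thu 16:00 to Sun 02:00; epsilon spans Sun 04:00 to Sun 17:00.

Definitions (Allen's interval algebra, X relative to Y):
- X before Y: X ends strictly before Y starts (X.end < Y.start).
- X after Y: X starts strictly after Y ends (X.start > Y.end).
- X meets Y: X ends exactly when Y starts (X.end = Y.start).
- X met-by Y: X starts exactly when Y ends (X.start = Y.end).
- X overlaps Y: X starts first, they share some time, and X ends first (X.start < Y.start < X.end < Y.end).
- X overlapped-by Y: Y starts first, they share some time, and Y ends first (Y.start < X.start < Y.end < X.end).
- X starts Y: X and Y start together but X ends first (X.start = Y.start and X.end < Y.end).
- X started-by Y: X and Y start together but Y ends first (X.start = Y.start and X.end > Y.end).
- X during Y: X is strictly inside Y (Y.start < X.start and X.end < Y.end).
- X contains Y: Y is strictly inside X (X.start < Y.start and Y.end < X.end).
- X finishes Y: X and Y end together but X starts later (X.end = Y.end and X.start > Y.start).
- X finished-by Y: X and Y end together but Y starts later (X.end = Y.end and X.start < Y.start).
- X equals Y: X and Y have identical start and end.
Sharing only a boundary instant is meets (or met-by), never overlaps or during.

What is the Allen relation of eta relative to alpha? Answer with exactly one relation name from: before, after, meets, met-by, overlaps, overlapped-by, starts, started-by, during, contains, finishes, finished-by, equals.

eta = [Mon 13:00, Wed 21:00]; alpha = [Thu 09:00, Sat 11:00].
Compare endpoints: eta.start < alpha.start, eta.start < alpha.end, eta.end < alpha.start, eta.end < alpha.end.
That pattern is 'before'.

before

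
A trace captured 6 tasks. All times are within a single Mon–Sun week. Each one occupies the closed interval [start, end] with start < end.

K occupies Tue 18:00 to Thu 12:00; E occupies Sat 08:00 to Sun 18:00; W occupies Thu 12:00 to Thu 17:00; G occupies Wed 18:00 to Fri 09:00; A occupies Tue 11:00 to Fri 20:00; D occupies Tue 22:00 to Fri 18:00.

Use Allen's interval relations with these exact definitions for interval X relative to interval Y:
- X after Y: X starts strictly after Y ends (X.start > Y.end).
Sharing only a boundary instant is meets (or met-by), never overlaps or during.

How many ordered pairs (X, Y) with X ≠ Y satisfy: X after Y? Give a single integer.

Checking all 30 ordered pairs for relation 'after'; matching pairs in alphabetical order:
(E, A): E after A ✓
(E, D): E after D ✓
(E, G): E after G ✓
(E, K): E after K ✓
(E, W): E after W ✓
Count: 5.

5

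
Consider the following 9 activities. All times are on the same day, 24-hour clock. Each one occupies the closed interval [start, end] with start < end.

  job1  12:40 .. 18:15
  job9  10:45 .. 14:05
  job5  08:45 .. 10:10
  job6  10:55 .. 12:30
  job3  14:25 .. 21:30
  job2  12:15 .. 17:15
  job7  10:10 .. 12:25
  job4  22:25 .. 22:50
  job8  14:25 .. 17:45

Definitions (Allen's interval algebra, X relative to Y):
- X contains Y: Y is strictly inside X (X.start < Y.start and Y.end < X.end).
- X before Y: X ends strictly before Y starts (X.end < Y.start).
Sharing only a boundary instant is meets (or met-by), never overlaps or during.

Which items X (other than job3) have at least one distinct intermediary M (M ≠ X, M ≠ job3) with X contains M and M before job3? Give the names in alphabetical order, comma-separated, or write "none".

Target job3 = [14:25, 21:30].
Intermediaries M with M before job3: job5, job6, job7, job9.
Via job5 — items with X contains job5: none.
Via job6 — items with X contains job6: job9.
Via job7 — items with X contains job7: none.
Via job9 — items with X contains job9: none.
Union: job9.

job9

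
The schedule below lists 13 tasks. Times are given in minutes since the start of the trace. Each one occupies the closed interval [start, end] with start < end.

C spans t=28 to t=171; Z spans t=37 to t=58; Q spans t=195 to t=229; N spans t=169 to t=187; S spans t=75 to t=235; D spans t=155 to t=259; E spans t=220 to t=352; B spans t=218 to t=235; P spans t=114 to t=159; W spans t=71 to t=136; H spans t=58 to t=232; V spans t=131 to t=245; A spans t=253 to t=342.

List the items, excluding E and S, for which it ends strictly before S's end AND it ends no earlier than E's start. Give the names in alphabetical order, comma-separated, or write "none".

Conditions: its end is strictly before S's end (X.end < t=235) AND its end is no earlier than E's start (X.end >= t=220).
A: end t=342 < t=235? ✗; end t=342 >= t=220? ✓ → no.
B: end t=235 < t=235? ✗; end t=235 >= t=220? ✓ → no.
C: end t=171 < t=235? ✓; end t=171 >= t=220? ✗ → no.
D: end t=259 < t=235? ✗; end t=259 >= t=220? ✓ → no.
H: end t=232 < t=235? ✓; end t=232 >= t=220? ✓ → yes.
N: end t=187 < t=235? ✓; end t=187 >= t=220? ✗ → no.
P: end t=159 < t=235? ✓; end t=159 >= t=220? ✗ → no.
Q: end t=229 < t=235? ✓; end t=229 >= t=220? ✓ → yes.
V: end t=245 < t=235? ✗; end t=245 >= t=220? ✓ → no.
W: end t=136 < t=235? ✓; end t=136 >= t=220? ✗ → no.
Z: end t=58 < t=235? ✓; end t=58 >= t=220? ✗ → no.
Result: H, Q.

H, Q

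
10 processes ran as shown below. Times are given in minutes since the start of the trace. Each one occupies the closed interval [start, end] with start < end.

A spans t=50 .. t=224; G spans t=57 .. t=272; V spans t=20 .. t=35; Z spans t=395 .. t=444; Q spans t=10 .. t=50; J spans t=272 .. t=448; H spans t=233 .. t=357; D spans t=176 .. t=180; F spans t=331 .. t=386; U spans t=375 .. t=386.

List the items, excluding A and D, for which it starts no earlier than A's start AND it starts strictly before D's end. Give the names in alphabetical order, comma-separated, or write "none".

Conditions: its start is no earlier than A's start (X.start >= t=50) AND its start is strictly before D's end (X.start < t=180).
F: start t=331 >= t=50? ✓; start t=331 < t=180? ✗ → no.
G: start t=57 >= t=50? ✓; start t=57 < t=180? ✓ → yes.
H: start t=233 >= t=50? ✓; start t=233 < t=180? ✗ → no.
J: start t=272 >= t=50? ✓; start t=272 < t=180? ✗ → no.
Q: start t=10 >= t=50? ✗; start t=10 < t=180? ✓ → no.
U: start t=375 >= t=50? ✓; start t=375 < t=180? ✗ → no.
V: start t=20 >= t=50? ✗; start t=20 < t=180? ✓ → no.
Z: start t=395 >= t=50? ✓; start t=395 < t=180? ✗ → no.
Result: G.

G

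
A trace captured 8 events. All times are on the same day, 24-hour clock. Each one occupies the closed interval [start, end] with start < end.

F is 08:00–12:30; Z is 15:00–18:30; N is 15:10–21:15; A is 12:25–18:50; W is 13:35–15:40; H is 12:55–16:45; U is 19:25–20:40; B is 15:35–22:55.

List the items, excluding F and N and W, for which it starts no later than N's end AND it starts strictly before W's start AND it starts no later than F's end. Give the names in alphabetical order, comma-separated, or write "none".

A

Conditions: its start is no later than N's end (X.start <= 21:15) AND its start is strictly before W's start (X.start < 13:35) AND its start is no later than F's end (X.start <= 12:30).
A: start 12:25 <= 21:15? ✓; start 12:25 < 13:35? ✓; start 12:25 <= 12:30? ✓ → yes.
B: start 15:35 <= 21:15? ✓; start 15:35 < 13:35? ✗; start 15:35 <= 12:30? ✗ → no.
H: start 12:55 <= 21:15? ✓; start 12:55 < 13:35? ✓; start 12:55 <= 12:30? ✗ → no.
U: start 19:25 <= 21:15? ✓; start 19:25 < 13:35? ✗; start 19:25 <= 12:30? ✗ → no.
Z: start 15:00 <= 21:15? ✓; start 15:00 < 13:35? ✗; start 15:00 <= 12:30? ✗ → no.
Result: A.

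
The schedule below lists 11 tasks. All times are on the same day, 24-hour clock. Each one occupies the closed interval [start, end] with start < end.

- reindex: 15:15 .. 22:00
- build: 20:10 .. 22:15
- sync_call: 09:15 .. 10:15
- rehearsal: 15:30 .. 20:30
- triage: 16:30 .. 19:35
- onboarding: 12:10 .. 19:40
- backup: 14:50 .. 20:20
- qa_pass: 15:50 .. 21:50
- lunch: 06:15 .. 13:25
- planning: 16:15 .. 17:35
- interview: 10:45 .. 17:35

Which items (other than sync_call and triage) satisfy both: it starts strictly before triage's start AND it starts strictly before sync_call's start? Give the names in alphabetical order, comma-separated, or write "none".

lunch

Conditions: its start is strictly before triage's start (X.start < 16:30) AND its start is strictly before sync_call's start (X.start < 09:15).
backup: start 14:50 < 16:30? ✓; start 14:50 < 09:15? ✗ → no.
build: start 20:10 < 16:30? ✗; start 20:10 < 09:15? ✗ → no.
interview: start 10:45 < 16:30? ✓; start 10:45 < 09:15? ✗ → no.
lunch: start 06:15 < 16:30? ✓; start 06:15 < 09:15? ✓ → yes.
onboarding: start 12:10 < 16:30? ✓; start 12:10 < 09:15? ✗ → no.
planning: start 16:15 < 16:30? ✓; start 16:15 < 09:15? ✗ → no.
qa_pass: start 15:50 < 16:30? ✓; start 15:50 < 09:15? ✗ → no.
rehearsal: start 15:30 < 16:30? ✓; start 15:30 < 09:15? ✗ → no.
reindex: start 15:15 < 16:30? ✓; start 15:15 < 09:15? ✗ → no.
Result: lunch.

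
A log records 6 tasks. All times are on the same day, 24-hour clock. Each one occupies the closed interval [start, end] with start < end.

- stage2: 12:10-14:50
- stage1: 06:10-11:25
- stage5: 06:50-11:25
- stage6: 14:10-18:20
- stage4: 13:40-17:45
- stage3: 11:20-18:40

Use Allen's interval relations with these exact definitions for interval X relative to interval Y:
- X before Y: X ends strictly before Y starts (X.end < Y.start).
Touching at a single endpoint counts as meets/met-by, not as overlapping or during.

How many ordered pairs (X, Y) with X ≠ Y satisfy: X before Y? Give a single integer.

Checking all 30 ordered pairs for relation 'before'; matching pairs in alphabetical order:
(stage1, stage2): stage1 before stage2 ✓
(stage1, stage4): stage1 before stage4 ✓
(stage1, stage6): stage1 before stage6 ✓
(stage5, stage2): stage5 before stage2 ✓
(stage5, stage4): stage5 before stage4 ✓
(stage5, stage6): stage5 before stage6 ✓
Count: 6.

6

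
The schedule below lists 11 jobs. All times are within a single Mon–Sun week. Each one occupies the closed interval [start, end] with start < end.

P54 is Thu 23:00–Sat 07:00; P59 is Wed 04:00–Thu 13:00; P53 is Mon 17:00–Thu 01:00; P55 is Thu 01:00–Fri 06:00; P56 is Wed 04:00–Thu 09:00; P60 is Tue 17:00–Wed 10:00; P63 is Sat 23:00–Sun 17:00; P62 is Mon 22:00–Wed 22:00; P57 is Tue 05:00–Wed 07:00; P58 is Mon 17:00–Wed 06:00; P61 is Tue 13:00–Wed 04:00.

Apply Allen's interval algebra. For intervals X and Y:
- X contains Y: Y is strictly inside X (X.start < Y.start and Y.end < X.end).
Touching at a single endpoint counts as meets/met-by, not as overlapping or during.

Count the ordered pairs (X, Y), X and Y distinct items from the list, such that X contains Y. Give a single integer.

Checking all 110 ordered pairs for relation 'contains'; matching pairs in alphabetical order:
(P53, P57): P53 contains P57 ✓
(P53, P60): P53 contains P60 ✓
(P53, P61): P53 contains P61 ✓
(P53, P62): P53 contains P62 ✓
(P57, P61): P57 contains P61 ✓
(P58, P61): P58 contains P61 ✓
(P62, P57): P62 contains P57 ✓
(P62, P60): P62 contains P60 ✓
(P62, P61): P62 contains P61 ✓
Count: 9.

9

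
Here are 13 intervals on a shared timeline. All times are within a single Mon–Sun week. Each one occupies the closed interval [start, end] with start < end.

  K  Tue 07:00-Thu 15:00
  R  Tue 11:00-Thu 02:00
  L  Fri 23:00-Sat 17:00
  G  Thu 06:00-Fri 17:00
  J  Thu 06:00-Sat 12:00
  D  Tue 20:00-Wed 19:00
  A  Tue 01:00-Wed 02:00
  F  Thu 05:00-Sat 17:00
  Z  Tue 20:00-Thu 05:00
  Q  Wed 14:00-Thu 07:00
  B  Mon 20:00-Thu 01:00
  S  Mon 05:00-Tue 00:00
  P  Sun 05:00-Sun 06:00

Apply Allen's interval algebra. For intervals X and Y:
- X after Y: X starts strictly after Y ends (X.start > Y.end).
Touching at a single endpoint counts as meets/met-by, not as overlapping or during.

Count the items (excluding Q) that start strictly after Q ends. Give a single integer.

Target Q = [Wed 14:00, Thu 07:00].
A [Tue 01:00, Wed 02:00] → before → no.
B [Mon 20:00, Thu 01:00] → overlaps → no.
D [Tue 20:00, Wed 19:00] → overlaps → no.
F [Thu 05:00, Sat 17:00] → overlapped-by → no.
G [Thu 06:00, Fri 17:00] → overlapped-by → no.
J [Thu 06:00, Sat 12:00] → overlapped-by → no.
K [Tue 07:00, Thu 15:00] → contains → no.
L [Fri 23:00, Sat 17:00] → after → counts.
P [Sun 05:00, Sun 06:00] → after → counts.
R [Tue 11:00, Thu 02:00] → overlaps → no.
S [Mon 05:00, Tue 00:00] → before → no.
Z [Tue 20:00, Thu 05:00] → overlaps → no.
Total: 2.

2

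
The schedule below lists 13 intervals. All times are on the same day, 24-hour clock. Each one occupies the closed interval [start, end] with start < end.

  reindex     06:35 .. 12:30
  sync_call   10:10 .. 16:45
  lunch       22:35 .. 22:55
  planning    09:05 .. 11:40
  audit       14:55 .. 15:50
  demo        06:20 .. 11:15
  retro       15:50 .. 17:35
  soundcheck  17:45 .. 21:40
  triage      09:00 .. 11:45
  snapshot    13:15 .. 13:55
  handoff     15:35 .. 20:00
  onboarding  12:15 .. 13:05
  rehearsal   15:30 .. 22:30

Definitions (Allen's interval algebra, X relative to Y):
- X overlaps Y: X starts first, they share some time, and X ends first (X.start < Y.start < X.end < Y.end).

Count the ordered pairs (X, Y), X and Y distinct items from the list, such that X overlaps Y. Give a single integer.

14

Checking all 156 ordered pairs for relation 'overlaps'; matching pairs in alphabetical order:
(audit, handoff): audit overlaps handoff ✓
(audit, rehearsal): audit overlaps rehearsal ✓
(demo, planning): demo overlaps planning ✓
(demo, reindex): demo overlaps reindex ✓
(demo, sync_call): demo overlaps sync_call ✓
(demo, triage): demo overlaps triage ✓
(handoff, soundcheck): handoff overlaps soundcheck ✓
(planning, sync_call): planning overlaps sync_call ✓
(reindex, onboarding): reindex overlaps onboarding ✓
(reindex, sync_call): reindex overlaps sync_call ✓
(sync_call, handoff): sync_call overlaps handoff ✓
(sync_call, rehearsal): sync_call overlaps rehearsal ✓
(sync_call, retro): sync_call overlaps retro ✓
(triage, sync_call): triage overlaps sync_call ✓
Count: 14.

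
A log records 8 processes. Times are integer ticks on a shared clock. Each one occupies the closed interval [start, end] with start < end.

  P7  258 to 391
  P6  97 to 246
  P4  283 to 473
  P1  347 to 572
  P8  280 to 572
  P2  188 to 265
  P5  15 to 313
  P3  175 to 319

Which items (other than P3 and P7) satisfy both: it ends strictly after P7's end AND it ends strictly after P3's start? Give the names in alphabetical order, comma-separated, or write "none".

Conditions: its end is strictly after P7's end (X.end > 391) AND its end is strictly after P3's start (X.end > 175).
P1: end 572 > 391? ✓; end 572 > 175? ✓ → yes.
P2: end 265 > 391? ✗; end 265 > 175? ✓ → no.
P4: end 473 > 391? ✓; end 473 > 175? ✓ → yes.
P5: end 313 > 391? ✗; end 313 > 175? ✓ → no.
P6: end 246 > 391? ✗; end 246 > 175? ✓ → no.
P8: end 572 > 391? ✓; end 572 > 175? ✓ → yes.
Result: P1, P4, P8.

P1, P4, P8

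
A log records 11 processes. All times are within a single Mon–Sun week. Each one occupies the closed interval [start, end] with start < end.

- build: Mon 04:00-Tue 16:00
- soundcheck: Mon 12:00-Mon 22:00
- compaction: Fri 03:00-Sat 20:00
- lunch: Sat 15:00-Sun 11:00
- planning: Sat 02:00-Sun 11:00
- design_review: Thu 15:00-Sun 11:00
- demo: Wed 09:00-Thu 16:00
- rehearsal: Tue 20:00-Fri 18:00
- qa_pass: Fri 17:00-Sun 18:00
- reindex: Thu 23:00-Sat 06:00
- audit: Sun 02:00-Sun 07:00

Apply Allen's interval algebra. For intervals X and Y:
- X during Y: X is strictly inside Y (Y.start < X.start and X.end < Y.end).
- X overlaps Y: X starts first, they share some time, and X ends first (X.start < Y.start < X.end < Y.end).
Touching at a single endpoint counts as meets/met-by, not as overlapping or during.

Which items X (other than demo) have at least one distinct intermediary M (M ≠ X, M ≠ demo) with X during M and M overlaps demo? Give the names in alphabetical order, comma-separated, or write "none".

none

Target demo = [Wed 09:00, Thu 16:00].
Intermediaries M with M overlaps demo: none.
Union: none.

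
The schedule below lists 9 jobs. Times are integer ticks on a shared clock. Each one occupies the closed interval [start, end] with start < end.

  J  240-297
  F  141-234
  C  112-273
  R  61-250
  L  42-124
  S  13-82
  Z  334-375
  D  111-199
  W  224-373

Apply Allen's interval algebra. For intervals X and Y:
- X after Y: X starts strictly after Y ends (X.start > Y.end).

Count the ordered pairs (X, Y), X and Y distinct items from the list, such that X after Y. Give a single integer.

18

Checking all 72 ordered pairs for relation 'after'; matching pairs in alphabetical order:
(C, S): C after S ✓
(D, S): D after S ✓
(F, L): F after L ✓
(F, S): F after S ✓
(J, D): J after D ✓
(J, F): J after F ✓
(J, L): J after L ✓
(J, S): J after S ✓
(W, D): W after D ✓
(W, L): W after L ✓
(W, S): W after S ✓
(Z, C): Z after C ✓
(Z, D): Z after D ✓
(Z, F): Z after F ✓
(Z, J): Z after J ✓
(Z, L): Z after L ✓
(Z, R): Z after R ✓
(Z, S): Z after S ✓
Count: 18.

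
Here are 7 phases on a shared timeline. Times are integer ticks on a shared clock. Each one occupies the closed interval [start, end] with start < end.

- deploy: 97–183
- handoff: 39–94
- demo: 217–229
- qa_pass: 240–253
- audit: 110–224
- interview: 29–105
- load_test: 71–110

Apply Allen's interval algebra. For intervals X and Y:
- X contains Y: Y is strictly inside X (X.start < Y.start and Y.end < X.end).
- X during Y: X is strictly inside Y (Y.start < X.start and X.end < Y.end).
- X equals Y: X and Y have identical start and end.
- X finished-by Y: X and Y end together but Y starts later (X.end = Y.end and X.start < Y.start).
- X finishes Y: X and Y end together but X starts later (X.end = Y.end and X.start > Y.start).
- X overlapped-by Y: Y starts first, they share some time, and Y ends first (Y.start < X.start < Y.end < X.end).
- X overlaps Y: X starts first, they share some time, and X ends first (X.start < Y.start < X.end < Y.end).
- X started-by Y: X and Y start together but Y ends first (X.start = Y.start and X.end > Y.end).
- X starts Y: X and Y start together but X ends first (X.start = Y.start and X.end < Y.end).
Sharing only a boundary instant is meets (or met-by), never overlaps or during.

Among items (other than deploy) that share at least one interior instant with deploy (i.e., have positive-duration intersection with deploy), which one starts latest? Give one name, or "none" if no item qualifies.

Target deploy = [97, 183].
audit [110, 224] → overlapped-by → candidate.
demo [217, 229] → after → excluded.
handoff [39, 94] → before → excluded.
interview [29, 105] → overlaps → candidate.
load_test [71, 110] → overlaps → candidate.
qa_pass [240, 253] → after → excluded.
Among candidates, latest start is 110 → audit.

audit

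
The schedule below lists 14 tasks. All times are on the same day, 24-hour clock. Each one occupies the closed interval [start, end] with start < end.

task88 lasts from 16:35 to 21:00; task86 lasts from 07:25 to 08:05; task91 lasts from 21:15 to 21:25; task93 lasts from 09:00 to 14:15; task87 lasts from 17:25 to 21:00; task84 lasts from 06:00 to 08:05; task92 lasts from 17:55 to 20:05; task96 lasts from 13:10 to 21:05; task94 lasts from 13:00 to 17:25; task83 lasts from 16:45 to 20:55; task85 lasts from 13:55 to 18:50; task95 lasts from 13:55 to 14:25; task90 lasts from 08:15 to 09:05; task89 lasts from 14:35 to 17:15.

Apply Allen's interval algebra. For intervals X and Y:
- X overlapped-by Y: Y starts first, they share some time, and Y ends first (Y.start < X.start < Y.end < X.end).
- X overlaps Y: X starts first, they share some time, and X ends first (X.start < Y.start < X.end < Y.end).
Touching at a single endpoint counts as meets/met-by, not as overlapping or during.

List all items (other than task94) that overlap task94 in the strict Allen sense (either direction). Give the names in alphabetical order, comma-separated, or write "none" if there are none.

Target task94 = [13:00, 17:25].
task83 [16:45, 20:55] → overlapped-by → yes.
task84 [06:00, 08:05] → before → no.
task85 [13:55, 18:50] → overlapped-by → yes.
task86 [07:25, 08:05] → before → no.
task87 [17:25, 21:00] → met-by → no.
task88 [16:35, 21:00] → overlapped-by → yes.
task89 [14:35, 17:15] → during → no.
task90 [08:15, 09:05] → before → no.
task91 [21:15, 21:25] → after → no.
task92 [17:55, 20:05] → after → no.
task93 [09:00, 14:15] → overlaps → yes.
task95 [13:55, 14:25] → during → no.
task96 [13:10, 21:05] → overlapped-by → yes.
Result: task83, task85, task88, task93, task96.

task83, task85, task88, task93, task96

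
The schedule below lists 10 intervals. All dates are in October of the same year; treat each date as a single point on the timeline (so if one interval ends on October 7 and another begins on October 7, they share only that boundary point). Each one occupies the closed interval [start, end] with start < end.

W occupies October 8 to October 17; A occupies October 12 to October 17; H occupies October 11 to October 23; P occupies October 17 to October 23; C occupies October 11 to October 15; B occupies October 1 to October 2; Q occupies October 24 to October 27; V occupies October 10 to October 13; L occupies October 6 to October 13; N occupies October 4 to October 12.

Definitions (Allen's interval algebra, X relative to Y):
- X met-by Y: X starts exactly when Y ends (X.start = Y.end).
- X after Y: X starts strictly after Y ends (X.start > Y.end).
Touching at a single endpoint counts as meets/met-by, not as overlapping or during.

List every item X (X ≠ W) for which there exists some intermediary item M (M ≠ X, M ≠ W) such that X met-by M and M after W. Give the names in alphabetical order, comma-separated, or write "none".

none

Target W = [October 8, October 17].
Intermediaries M with M after W: Q.
Via Q — items with X met-by Q: none.
Union: none.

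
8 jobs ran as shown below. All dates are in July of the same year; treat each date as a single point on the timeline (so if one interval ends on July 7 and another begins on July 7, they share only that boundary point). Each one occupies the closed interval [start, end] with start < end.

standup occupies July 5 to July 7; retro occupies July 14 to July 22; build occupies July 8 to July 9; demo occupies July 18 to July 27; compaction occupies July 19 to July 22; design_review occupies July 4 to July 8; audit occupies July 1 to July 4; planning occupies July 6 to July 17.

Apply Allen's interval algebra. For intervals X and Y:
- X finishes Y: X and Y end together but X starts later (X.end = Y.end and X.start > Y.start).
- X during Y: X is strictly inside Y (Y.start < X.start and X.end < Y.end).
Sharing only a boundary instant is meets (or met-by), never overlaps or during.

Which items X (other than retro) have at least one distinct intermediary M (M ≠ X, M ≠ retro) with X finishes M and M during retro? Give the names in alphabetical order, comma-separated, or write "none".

Target retro = [July 14, July 22].
Intermediaries M with M during retro: none.
Union: none.

none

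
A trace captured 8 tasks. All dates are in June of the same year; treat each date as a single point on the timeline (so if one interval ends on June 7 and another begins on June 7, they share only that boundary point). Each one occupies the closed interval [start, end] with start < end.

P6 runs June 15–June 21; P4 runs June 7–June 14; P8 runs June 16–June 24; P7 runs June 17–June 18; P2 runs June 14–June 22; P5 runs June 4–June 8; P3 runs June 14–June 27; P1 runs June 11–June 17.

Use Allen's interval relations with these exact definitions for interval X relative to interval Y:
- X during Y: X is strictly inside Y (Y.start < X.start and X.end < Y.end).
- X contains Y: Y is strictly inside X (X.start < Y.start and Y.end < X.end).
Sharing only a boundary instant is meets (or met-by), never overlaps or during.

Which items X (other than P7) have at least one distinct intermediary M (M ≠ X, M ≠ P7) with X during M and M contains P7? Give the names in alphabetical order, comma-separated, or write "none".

Target P7 = [June 17, June 18].
Intermediaries M with M contains P7: P2, P3, P6, P8.
Via P2 — items with X during P2: P6.
Via P3 — items with X during P3: P6, P8.
Via P6 — items with X during P6: none.
Via P8 — items with X during P8: none.
Union: P6, P8.

P6, P8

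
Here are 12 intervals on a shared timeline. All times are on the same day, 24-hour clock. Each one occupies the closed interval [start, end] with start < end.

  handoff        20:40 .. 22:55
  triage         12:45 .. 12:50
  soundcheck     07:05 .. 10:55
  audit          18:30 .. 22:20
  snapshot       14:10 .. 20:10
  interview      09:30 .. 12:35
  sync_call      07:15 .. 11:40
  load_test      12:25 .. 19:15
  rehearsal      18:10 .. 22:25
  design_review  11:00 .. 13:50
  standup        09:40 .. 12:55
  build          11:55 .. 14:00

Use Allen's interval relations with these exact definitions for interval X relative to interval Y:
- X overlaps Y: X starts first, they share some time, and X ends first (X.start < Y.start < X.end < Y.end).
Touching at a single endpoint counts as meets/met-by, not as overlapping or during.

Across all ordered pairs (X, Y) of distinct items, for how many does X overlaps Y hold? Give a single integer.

23

Checking all 132 ordered pairs for relation 'overlaps'; matching pairs in alphabetical order:
(audit, handoff): audit overlaps handoff ✓
(build, load_test): build overlaps load_test ✓
(design_review, build): design_review overlaps build ✓
(design_review, load_test): design_review overlaps load_test ✓
(interview, build): interview overlaps build ✓
(interview, design_review): interview overlaps design_review ✓
(interview, load_test): interview overlaps load_test ✓
(interview, standup): interview overlaps standup ✓
(load_test, audit): load_test overlaps audit ✓
(load_test, rehearsal): load_test overlaps rehearsal ✓
(load_test, snapshot): load_test overlaps snapshot ✓
(rehearsal, handoff): rehearsal overlaps handoff ✓
(snapshot, audit): snapshot overlaps audit ✓
(snapshot, rehearsal): snapshot overlaps rehearsal ✓
(soundcheck, interview): soundcheck overlaps interview ✓
(soundcheck, standup): soundcheck overlaps standup ✓
(soundcheck, sync_call): soundcheck overlaps sync_call ✓
(standup, build): standup overlaps build ✓
(standup, design_review): standup overlaps design_review ✓
(standup, load_test): standup overlaps load_test ✓
(sync_call, design_review): sync_call overlaps design_review ✓
(sync_call, interview): sync_call overlaps interview ✓
(sync_call, standup): sync_call overlaps standup ✓
Count: 23.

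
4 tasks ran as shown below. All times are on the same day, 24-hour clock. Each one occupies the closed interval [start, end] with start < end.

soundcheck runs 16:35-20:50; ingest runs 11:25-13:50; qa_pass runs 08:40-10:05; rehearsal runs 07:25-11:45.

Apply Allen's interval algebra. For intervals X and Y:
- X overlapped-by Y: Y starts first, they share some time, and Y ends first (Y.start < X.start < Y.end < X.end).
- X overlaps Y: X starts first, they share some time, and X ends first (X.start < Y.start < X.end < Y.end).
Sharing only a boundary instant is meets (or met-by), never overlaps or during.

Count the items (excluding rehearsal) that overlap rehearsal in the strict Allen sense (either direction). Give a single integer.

Target rehearsal = [07:25, 11:45].
ingest [11:25, 13:50] → overlapped-by → counts.
qa_pass [08:40, 10:05] → during → no.
soundcheck [16:35, 20:50] → after → no.
Total: 1.

1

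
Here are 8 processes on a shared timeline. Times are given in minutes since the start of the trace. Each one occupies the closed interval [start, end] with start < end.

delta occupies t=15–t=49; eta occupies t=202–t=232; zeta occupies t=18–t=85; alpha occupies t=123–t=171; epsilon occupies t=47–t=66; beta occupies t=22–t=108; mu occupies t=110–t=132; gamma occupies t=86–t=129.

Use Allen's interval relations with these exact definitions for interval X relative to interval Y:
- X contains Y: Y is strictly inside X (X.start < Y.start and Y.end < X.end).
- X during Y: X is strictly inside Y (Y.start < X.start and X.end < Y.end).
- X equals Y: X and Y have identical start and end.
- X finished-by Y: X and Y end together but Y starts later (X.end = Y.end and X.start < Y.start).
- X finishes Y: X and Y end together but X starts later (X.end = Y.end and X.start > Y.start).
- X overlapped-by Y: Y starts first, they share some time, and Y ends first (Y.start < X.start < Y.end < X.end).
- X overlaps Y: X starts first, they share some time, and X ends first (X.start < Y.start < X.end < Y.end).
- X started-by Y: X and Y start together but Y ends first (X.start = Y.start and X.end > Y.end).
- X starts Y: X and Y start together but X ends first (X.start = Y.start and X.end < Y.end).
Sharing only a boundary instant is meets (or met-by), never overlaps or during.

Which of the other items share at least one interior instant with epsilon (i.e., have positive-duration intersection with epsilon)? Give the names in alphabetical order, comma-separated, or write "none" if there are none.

Target epsilon = [t=47, t=66].
alpha [t=123, t=171] → after → no.
beta [t=22, t=108] → contains → yes.
delta [t=15, t=49] → overlaps → yes.
eta [t=202, t=232] → after → no.
gamma [t=86, t=129] → after → no.
mu [t=110, t=132] → after → no.
zeta [t=18, t=85] → contains → yes.
Result: beta, delta, zeta.

beta, delta, zeta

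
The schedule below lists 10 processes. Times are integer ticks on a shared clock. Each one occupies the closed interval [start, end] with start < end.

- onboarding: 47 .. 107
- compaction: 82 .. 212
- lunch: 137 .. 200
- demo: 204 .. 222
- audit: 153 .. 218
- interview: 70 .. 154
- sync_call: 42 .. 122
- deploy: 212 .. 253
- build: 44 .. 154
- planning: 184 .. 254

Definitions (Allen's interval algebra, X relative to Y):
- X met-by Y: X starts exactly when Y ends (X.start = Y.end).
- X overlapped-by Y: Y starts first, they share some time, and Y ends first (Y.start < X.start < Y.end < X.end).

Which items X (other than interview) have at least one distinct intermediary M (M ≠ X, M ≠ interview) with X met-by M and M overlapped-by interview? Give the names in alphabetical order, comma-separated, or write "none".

Target interview = [70, 154].
Intermediaries M with M overlapped-by interview: audit, compaction, lunch.
Via audit — items with X met-by audit: none.
Via compaction — items with X met-by compaction: deploy.
Via lunch — items with X met-by lunch: none.
Union: deploy.

deploy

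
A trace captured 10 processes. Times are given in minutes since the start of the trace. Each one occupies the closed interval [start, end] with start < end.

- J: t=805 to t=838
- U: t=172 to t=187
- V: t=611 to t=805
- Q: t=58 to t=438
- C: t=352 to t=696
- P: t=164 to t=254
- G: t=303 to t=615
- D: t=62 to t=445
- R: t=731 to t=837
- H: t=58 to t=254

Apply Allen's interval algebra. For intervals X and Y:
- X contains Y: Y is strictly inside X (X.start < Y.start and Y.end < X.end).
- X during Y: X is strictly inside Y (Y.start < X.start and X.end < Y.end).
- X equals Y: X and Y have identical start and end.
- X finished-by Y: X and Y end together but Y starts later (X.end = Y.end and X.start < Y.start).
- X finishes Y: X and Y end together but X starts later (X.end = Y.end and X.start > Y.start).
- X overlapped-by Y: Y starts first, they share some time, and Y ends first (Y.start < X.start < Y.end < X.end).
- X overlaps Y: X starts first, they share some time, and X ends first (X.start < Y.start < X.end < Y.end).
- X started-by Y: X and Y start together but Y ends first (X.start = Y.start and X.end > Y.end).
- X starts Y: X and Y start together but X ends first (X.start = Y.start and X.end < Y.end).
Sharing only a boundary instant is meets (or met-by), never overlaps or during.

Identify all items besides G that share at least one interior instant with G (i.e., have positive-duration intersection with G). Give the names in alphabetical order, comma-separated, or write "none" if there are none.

C, D, Q, V

Target G = [t=303, t=615].
C [t=352, t=696] → overlapped-by → yes.
D [t=62, t=445] → overlaps → yes.
H [t=58, t=254] → before → no.
J [t=805, t=838] → after → no.
P [t=164, t=254] → before → no.
Q [t=58, t=438] → overlaps → yes.
R [t=731, t=837] → after → no.
U [t=172, t=187] → before → no.
V [t=611, t=805] → overlapped-by → yes.
Result: C, D, Q, V.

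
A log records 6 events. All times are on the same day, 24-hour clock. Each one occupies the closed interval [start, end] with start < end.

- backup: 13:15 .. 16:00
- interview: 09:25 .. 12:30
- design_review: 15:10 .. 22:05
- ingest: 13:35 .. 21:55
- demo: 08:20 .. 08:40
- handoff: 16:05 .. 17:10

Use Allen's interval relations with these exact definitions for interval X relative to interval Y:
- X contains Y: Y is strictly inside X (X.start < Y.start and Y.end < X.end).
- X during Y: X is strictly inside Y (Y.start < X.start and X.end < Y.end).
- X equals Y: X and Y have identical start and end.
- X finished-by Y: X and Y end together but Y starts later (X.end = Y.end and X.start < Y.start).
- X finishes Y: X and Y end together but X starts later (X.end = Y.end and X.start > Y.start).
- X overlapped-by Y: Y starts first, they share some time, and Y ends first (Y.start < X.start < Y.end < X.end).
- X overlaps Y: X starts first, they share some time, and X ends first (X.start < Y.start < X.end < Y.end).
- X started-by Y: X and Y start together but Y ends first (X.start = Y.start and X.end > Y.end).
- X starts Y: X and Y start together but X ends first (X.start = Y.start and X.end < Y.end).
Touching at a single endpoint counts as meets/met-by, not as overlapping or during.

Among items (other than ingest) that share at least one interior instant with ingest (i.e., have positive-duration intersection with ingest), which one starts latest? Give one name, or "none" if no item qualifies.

Target ingest = [13:35, 21:55].
backup [13:15, 16:00] → overlaps → candidate.
demo [08:20, 08:40] → before → excluded.
design_review [15:10, 22:05] → overlapped-by → candidate.
handoff [16:05, 17:10] → during → candidate.
interview [09:25, 12:30] → before → excluded.
Among candidates, latest start is 16:05 → handoff.

handoff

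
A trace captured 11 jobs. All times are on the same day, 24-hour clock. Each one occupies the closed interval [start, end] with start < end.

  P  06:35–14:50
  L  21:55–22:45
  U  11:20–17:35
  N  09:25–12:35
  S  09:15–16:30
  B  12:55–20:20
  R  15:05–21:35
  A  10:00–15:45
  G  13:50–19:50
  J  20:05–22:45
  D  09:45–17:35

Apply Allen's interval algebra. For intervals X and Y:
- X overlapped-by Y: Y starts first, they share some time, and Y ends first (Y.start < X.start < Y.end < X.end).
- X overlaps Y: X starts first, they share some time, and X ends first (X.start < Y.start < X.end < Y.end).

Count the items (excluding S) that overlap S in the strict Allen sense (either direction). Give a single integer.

Target S = [09:15, 16:30].
A [10:00, 15:45] → during → no.
B [12:55, 20:20] → overlapped-by → counts.
D [09:45, 17:35] → overlapped-by → counts.
G [13:50, 19:50] → overlapped-by → counts.
J [20:05, 22:45] → after → no.
L [21:55, 22:45] → after → no.
N [09:25, 12:35] → during → no.
P [06:35, 14:50] → overlaps → counts.
R [15:05, 21:35] → overlapped-by → counts.
U [11:20, 17:35] → overlapped-by → counts.
Total: 6.

6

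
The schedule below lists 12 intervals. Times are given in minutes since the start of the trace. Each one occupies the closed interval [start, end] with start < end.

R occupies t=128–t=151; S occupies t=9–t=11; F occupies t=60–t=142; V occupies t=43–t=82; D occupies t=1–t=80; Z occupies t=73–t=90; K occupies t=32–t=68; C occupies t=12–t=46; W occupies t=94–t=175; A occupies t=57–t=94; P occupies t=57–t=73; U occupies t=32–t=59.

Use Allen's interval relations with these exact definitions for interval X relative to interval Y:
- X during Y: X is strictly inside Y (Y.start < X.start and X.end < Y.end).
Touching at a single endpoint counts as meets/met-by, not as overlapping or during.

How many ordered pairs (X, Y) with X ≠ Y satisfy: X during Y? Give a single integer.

Checking all 132 ordered pairs for relation 'during'; matching pairs in alphabetical order:
(C, D): C during D ✓
(K, D): K during D ✓
(P, D): P during D ✓
(P, V): P during V ✓
(R, W): R during W ✓
(S, D): S during D ✓
(U, D): U during D ✓
(Z, A): Z during A ✓
(Z, F): Z during F ✓
Count: 9.

9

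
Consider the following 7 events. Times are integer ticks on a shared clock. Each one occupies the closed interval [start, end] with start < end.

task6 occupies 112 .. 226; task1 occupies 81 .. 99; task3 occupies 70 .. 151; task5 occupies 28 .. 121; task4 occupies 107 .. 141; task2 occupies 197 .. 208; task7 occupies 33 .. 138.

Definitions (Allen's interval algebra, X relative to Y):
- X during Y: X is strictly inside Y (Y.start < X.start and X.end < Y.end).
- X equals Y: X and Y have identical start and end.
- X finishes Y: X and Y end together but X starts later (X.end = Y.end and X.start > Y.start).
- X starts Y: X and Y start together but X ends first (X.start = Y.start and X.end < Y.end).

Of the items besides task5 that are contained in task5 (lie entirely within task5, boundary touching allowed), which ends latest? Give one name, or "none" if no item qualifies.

Target task5 = [28, 121].
task1 [81, 99] → during → candidate.
task2 [197, 208] → after → excluded.
task3 [70, 151] → overlapped-by → excluded.
task4 [107, 141] → overlapped-by → excluded.
task6 [112, 226] → overlapped-by → excluded.
task7 [33, 138] → overlapped-by → excluded.
Among candidates, latest end is 99 → task1.

task1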